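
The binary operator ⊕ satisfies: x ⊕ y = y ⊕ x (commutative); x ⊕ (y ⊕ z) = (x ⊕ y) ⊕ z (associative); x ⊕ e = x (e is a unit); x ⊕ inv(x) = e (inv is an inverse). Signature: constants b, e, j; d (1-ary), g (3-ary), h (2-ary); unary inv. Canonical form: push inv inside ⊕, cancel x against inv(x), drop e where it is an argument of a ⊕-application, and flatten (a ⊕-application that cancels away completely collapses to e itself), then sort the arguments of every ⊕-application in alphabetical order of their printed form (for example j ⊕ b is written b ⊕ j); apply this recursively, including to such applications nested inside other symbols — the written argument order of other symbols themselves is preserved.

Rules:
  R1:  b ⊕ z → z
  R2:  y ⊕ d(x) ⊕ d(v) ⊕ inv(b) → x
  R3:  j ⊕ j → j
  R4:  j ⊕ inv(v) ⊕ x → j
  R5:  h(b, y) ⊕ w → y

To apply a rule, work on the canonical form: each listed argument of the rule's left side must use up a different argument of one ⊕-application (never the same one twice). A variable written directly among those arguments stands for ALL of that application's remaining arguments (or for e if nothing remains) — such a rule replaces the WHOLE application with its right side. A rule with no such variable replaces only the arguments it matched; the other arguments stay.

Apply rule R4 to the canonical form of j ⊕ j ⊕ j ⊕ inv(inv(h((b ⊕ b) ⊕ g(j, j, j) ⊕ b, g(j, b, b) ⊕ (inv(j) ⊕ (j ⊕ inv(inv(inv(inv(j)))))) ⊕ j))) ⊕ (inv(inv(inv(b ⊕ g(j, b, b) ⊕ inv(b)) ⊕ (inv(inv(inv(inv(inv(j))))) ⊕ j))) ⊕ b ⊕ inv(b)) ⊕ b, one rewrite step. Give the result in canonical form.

Canonical form:  b ⊕ h(b ⊕ b ⊕ b ⊕ g(j, j, j), g(j, b, b) ⊕ j ⊕ j) ⊕ inv(g(j, b, b)) ⊕ j ⊕ j ⊕ j
R4 matches:  uses inv(g(j, b, b)), j;  v := g(j, b, b), x := b ⊕ h(b ⊕ b ⊕ b ⊕ g(j, j, j), g(j, b, b) ⊕ j ⊕ j) ⊕ j ⊕ j
The extension variable absorbs all remaining arguments, so the whole application is rewritten.
Giving:  j

Answer: j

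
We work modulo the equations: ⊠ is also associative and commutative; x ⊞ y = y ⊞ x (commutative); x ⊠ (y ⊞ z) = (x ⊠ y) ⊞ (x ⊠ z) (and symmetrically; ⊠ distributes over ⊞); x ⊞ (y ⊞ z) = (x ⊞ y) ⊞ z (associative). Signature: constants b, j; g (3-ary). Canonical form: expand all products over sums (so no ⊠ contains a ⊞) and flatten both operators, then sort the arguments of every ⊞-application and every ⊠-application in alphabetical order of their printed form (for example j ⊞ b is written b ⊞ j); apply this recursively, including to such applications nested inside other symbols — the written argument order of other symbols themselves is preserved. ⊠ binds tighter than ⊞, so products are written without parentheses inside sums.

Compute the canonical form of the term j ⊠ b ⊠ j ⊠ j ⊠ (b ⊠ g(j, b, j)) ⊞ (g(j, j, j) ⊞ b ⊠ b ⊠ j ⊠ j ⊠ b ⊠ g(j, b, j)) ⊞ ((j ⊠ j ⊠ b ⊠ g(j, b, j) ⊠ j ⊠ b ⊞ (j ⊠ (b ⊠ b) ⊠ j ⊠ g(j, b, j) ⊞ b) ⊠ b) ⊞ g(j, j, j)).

Expand:  b ⊠ b ⊠ g(j, b, j) ⊠ j ⊠ j ⊠ j ⊞ g(j, j, j) ⊞ b ⊠ b ⊠ b ⊠ g(j, b, j) ⊠ j ⊠ j ⊞ b ⊠ b ⊠ g(j, b, j) ⊠ j ⊠ j ⊠ j ⊞ b ⊠ b ⊠ b ⊠ g(j, b, j) ⊠ j ⊠ j ⊞ b ⊠ b ⊞ g(j, j, j)
Sort arguments:  b ⊠ b ⊞ b ⊠ b ⊠ b ⊠ g(j, b, j) ⊠ j ⊠ j ⊞ b ⊠ b ⊠ b ⊠ g(j, b, j) ⊠ j ⊠ j ⊞ b ⊠ b ⊠ g(j, b, j) ⊠ j ⊠ j ⊠ j ⊞ b ⊠ b ⊠ g(j, b, j) ⊠ j ⊠ j ⊠ j ⊞ g(j, j, j) ⊞ g(j, j, j)

Answer: b ⊠ b ⊞ b ⊠ b ⊠ b ⊠ g(j, b, j) ⊠ j ⊠ j ⊞ b ⊠ b ⊠ b ⊠ g(j, b, j) ⊠ j ⊠ j ⊞ b ⊠ b ⊠ g(j, b, j) ⊠ j ⊠ j ⊠ j ⊞ b ⊠ b ⊠ g(j, b, j) ⊠ j ⊠ j ⊠ j ⊞ g(j, j, j) ⊞ g(j, j, j)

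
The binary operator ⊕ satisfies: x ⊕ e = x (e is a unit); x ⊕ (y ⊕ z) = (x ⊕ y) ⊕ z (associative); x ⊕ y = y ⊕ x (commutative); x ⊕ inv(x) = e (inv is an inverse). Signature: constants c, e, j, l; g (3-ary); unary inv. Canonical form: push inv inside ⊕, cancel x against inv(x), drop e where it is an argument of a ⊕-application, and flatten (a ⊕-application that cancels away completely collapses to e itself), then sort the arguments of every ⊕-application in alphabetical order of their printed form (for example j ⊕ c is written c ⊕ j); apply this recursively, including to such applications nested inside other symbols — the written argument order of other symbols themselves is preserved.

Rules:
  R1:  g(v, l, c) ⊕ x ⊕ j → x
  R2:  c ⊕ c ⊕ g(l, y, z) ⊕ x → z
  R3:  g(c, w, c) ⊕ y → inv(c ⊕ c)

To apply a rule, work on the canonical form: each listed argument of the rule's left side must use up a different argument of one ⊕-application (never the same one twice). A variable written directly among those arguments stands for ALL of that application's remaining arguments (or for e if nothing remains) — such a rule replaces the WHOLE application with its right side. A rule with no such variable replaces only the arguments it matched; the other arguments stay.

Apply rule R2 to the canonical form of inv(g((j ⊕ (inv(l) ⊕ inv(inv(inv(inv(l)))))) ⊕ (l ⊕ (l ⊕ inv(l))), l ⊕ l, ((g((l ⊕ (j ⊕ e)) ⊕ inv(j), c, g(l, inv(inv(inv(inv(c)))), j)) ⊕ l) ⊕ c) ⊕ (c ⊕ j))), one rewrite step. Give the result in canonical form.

Canonical form:  inv(g(j ⊕ l, l ⊕ l, c ⊕ c ⊕ g(l, c, g(l, c, j)) ⊕ j ⊕ l))
R2 matches:  uses c, c, g(l, c, g(l, c, j));  x := j ⊕ l, y := c, z := g(l, c, j)
The variable takes the whole remainder — replace the entire application.
New term:  inv(g(j ⊕ l, l ⊕ l, g(l, c, j)))

Answer: inv(g(j ⊕ l, l ⊕ l, g(l, c, j)))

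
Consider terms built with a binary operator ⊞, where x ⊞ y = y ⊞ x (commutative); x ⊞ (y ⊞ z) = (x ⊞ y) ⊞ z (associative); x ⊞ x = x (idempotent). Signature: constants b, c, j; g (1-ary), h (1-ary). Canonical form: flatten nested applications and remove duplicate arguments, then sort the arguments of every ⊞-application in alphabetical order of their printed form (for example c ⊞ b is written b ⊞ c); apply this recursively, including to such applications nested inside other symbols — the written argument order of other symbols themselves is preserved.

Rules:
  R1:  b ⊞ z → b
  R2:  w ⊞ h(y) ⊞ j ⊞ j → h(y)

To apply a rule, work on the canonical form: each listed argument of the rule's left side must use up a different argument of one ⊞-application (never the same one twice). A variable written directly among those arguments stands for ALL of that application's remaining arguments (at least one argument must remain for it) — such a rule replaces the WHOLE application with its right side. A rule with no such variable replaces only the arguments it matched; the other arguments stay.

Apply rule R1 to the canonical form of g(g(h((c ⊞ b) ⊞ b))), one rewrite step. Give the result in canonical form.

Answer: g(g(h(b)))

Derivation:
Canonical form:  g(g(h(b ⊞ c)))
Apply R1:  consuming b;  z := c
The variable takes the whole remainder — replace the entire application.
Giving:  g(g(h(b)))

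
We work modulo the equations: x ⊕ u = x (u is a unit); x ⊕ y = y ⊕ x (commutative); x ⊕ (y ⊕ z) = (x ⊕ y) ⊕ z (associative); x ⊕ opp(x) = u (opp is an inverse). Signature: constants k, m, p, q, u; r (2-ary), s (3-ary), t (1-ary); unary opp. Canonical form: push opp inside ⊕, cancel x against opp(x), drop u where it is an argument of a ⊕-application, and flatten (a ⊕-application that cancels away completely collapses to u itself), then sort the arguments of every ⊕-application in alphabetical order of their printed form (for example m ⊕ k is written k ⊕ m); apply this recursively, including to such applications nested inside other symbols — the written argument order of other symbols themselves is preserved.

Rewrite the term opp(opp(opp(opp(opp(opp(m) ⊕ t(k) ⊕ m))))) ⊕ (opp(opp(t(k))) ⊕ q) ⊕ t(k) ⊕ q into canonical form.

Push opp inside:  distribute opp over ⊕ and collapse double opp
Cancel inverse pairs:  m cancels
Combine occurrences:  t(k) ⊕ q ⊕ q
Sort:  q ⊕ q ⊕ t(k)

Answer: q ⊕ q ⊕ t(k)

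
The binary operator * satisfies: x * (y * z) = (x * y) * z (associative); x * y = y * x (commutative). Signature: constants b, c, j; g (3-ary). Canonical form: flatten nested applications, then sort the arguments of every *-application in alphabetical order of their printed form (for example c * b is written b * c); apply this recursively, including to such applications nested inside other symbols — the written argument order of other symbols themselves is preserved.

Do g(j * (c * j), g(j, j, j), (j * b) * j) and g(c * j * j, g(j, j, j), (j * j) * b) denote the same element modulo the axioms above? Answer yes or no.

Left:  g(j * (c * j), g(j, j, j), (j * b) * j)
  Work inside:  (j * b) * j
  Merge nested applications:  j * b * j
  Sort:  b * j * j
  Put back:  g(c * j * j, g(j, j, j), b * j * j)
Right:  g(c * j * j, g(j, j, j), (j * j) * b)
  Focus inside:  (j * j) * b
  Merge nested applications:  j * j * b
  Sort arguments:  b * j * j
  Put back:  g(c * j * j, g(j, j, j), b * j * j)

Answer: yes — both canonical forms are g(c * j * j, g(j, j, j), b * j * j)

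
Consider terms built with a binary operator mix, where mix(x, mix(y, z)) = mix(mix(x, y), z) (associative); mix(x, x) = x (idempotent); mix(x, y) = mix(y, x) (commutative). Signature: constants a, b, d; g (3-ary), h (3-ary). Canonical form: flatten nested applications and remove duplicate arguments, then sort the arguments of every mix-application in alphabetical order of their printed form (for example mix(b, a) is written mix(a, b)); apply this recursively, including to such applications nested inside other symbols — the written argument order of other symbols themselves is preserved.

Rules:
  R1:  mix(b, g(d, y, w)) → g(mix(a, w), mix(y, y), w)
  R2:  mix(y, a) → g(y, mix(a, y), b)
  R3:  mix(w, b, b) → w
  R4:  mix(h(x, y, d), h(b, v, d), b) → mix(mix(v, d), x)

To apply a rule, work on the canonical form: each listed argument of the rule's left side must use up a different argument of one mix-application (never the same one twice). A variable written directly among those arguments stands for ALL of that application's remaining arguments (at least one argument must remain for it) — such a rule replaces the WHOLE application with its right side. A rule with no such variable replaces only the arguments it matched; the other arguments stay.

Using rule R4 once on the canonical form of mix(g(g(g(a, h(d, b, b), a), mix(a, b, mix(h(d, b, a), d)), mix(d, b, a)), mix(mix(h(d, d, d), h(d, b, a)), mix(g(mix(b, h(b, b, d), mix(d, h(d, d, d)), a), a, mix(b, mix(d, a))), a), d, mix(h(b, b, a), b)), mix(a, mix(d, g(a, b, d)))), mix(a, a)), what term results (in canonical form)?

Answer: mix(a, g(g(g(a, h(d, b, b), a), mix(a, b, d, h(d, b, a)), mix(a, b, d)), mix(a, b, d, g(mix(a, b, d), a, mix(a, b, d)), h(b, b, a), h(d, b, a), h(d, d, d)), mix(a, d, g(a, b, d))))

Derivation:
Canonical form:  mix(a, g(g(g(a, h(d, b, b), a), mix(a, b, d, h(d, b, a)), mix(a, b, d)), mix(a, b, d, g(mix(a, b, d, h(b, b, d), h(d, d, d)), a, mix(a, b, d)), h(b, b, a), h(d, b, a), h(d, d, d)), mix(a, d, g(a, b, d))))
Match R4:  consume b, h(b, b, d), h(d, d, d);  v := b, x := d, y := d
Giving:  mix(a, g(g(g(a, h(d, b, b), a), mix(a, b, d, h(d, b, a)), mix(a, b, d)), mix(a, b, d, g(mix(a, b, d), a, mix(a, b, d)), h(b, b, a), h(d, b, a), h(d, d, d)), mix(a, d, g(a, b, d))))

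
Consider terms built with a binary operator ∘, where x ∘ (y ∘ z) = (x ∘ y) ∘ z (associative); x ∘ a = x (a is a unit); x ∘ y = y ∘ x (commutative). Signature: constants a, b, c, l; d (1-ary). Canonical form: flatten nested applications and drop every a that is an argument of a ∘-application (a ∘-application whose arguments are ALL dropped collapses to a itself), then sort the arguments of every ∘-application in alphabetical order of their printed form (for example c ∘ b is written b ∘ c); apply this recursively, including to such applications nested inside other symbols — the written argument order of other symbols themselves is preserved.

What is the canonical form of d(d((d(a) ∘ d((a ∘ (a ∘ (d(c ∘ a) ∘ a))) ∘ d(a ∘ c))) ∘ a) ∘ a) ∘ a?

Answer: d(d(d(a) ∘ d(d(c) ∘ d(c))))

Derivation:
Simplify inside:  d(d((d(a) ∘ d((a ∘ (a ∘ (d(c ∘ a) ∘ a))) ∘ d(a ∘ c))) ∘ a) ∘ a)  →  d(d(d(a) ∘ d(d(c) ∘ d(c))))
Unit:  drop a
Order the arguments:  d(d(d(a) ∘ d(d(c) ∘ d(c))))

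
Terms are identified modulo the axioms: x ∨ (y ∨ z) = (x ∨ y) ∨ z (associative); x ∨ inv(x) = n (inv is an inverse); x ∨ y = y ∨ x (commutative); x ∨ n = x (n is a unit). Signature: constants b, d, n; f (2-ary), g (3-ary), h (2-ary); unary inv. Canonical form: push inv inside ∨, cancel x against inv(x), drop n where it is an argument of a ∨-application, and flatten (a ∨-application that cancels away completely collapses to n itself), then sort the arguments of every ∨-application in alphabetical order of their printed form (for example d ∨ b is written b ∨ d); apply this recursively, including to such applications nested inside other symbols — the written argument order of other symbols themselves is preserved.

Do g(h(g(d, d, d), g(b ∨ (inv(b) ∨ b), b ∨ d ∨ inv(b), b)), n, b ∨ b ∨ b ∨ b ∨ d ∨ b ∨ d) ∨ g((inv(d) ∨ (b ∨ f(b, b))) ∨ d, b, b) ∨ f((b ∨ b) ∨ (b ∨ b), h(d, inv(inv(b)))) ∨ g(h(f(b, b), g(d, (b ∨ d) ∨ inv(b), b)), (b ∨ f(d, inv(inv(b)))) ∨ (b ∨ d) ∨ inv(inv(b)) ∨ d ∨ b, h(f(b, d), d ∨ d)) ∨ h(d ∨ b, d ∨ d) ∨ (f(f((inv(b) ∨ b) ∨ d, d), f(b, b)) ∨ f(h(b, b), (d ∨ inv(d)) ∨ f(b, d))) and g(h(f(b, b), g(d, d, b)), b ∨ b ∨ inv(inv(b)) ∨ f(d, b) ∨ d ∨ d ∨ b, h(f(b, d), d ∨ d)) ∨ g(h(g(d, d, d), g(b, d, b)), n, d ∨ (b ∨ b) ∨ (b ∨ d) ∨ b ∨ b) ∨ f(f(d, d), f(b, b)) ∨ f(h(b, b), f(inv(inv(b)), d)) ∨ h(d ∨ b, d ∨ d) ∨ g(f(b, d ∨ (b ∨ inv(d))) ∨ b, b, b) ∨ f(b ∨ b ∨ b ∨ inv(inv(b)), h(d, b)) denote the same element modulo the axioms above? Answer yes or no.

Left:  g(h(g(d, d, d), g(b ∨ (inv(b) ∨ b), b ∨ d ∨ inv(b), b)), n, b ∨ b ∨ b ∨ b ∨ d ∨ b ∨ d) ∨ g((inv(d) ∨ (b ∨ f(b, b))) ∨ d, b, b) ∨ f((b ∨ b) ∨ (b ∨ b), h(d, inv(inv(b)))) ∨ g(h(f(b, b), g(d, (b ∨ d) ∨ inv(b), b)), (b ∨ f(d, inv(inv(b)))) ∨ (b ∨ d) ∨ inv(inv(b)) ∨ d ∨ b, h(f(b, d), d ∨ d)) ∨ h(d ∨ b, d ∨ d) ∨ (f(f((inv(b) ∨ b) ∨ d, d), f(b, b)) ∨ f(h(b, b), (d ∨ inv(d)) ∨ f(b, d)))
  Push inv inside:  distribute inv over ∨ and collapse double inv
  Collect:  g(h(g(d, d, d), g(b, d, b)), n, b ∨ b ∨ b ∨ b ∨ b ∨ d ∨ d) ∨ g(b ∨ f(b, b), b, b) ∨ f(b ∨ b ∨ b ∨ b, h(d, b)) ∨ g(h(f(b, b), g(d, d, b)), b ∨ b ∨ b ∨ b ∨ d ∨ d ∨ f(d, b), h(f(b, d), d ∨ d)) ∨ h(b ∨ d, d ∨ d) ∨ f(f(d, d), f(b, b)) ∨ f(h(b, b), f(b, d))
  Sort:  f(b ∨ b ∨ b ∨ b, h(d, b)) ∨ f(f(d, d), f(b, b)) ∨ f(h(b, b), f(b, d)) ∨ g(b ∨ f(b, b), b, b) ∨ g(h(f(b, b), g(d, d, b)), b ∨ b ∨ b ∨ b ∨ d ∨ d ∨ f(d, b), h(f(b, d), d ∨ d)) ∨ g(h(g(d, d, d), g(b, d, b)), n, b ∨ b ∨ b ∨ b ∨ b ∨ d ∨ d) ∨ h(b ∨ d, d ∨ d)
Right:  g(h(f(b, b), g(d, d, b)), b ∨ b ∨ inv(inv(b)) ∨ f(d, b) ∨ d ∨ d ∨ b, h(f(b, d), d ∨ d)) ∨ g(h(g(d, d, d), g(b, d, b)), n, d ∨ (b ∨ b) ∨ (b ∨ d) ∨ b ∨ b) ∨ f(f(d, d), f(b, b)) ∨ f(h(b, b), f(inv(inv(b)), d)) ∨ h(d ∨ b, d ∨ d) ∨ g(f(b, d ∨ (b ∨ inv(d))) ∨ b, b, b) ∨ f(b ∨ b ∨ b ∨ inv(inv(b)), h(d, b))
  Push inv inside:  distribute inv over ∨ and collapse double inv
  Combine occurrences:  g(h(f(b, b), g(d, d, b)), b ∨ b ∨ b ∨ b ∨ d ∨ d ∨ f(d, b), h(f(b, d), d ∨ d)) ∨ g(h(g(d, d, d), g(b, d, b)), n, b ∨ b ∨ b ∨ b ∨ b ∨ d ∨ d) ∨ f(f(d, d), f(b, b)) ∨ f(h(b, b), f(b, d)) ∨ h(b ∨ d, d ∨ d) ∨ g(b ∨ f(b, b), b, b) ∨ f(b ∨ b ∨ b ∨ b, h(d, b))
  Order the arguments:  f(b ∨ b ∨ b ∨ b, h(d, b)) ∨ f(f(d, d), f(b, b)) ∨ f(h(b, b), f(b, d)) ∨ g(b ∨ f(b, b), b, b) ∨ g(h(f(b, b), g(d, d, b)), b ∨ b ∨ b ∨ b ∨ d ∨ d ∨ f(d, b), h(f(b, d), d ∨ d)) ∨ g(h(g(d, d, d), g(b, d, b)), n, b ∨ b ∨ b ∨ b ∨ b ∨ d ∨ d) ∨ h(b ∨ d, d ∨ d)

Answer: yes — both canonical forms are f(b ∨ b ∨ b ∨ b, h(d, b)) ∨ f(f(d, d), f(b, b)) ∨ f(h(b, b), f(b, d)) ∨ g(b ∨ f(b, b), b, b) ∨ g(h(f(b, b), g(d, d, b)), b ∨ b ∨ b ∨ b ∨ d ∨ d ∨ f(d, b), h(f(b, d), d ∨ d)) ∨ g(h(g(d, d, d), g(b, d, b)), n, b ∨ b ∨ b ∨ b ∨ b ∨ d ∨ d) ∨ h(b ∨ d, d ∨ d)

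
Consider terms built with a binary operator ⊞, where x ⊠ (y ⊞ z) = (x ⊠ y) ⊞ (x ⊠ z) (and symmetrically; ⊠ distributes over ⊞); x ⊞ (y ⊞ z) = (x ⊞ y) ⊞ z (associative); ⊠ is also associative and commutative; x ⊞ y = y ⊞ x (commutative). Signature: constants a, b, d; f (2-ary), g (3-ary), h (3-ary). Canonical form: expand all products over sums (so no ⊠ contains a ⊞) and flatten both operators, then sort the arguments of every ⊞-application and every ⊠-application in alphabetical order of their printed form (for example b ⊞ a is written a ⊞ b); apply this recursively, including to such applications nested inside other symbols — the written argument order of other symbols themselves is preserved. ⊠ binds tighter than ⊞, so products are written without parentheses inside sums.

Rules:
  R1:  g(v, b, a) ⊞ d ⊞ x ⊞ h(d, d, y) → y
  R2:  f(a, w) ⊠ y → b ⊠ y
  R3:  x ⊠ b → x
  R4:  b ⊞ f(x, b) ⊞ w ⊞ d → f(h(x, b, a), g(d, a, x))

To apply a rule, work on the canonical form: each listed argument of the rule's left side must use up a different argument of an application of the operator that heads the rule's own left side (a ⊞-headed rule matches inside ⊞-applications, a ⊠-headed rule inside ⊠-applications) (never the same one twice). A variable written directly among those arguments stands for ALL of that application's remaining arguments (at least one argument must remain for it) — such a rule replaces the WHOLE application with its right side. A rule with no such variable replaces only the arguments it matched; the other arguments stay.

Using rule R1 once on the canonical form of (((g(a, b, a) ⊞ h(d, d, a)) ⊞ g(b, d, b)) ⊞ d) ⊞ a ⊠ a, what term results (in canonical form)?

Canonical form:  a ⊠ a ⊞ d ⊞ g(a, b, a) ⊞ g(b, d, b) ⊞ h(d, d, a)
R1 matches:  uses d, g(a, b, a), h(d, d, a);  v := a, x := a ⊠ a ⊞ g(b, d, b), y := a
Every leftover argument binds to the variable; the entire application is replaced.
Giving:  a

Answer: a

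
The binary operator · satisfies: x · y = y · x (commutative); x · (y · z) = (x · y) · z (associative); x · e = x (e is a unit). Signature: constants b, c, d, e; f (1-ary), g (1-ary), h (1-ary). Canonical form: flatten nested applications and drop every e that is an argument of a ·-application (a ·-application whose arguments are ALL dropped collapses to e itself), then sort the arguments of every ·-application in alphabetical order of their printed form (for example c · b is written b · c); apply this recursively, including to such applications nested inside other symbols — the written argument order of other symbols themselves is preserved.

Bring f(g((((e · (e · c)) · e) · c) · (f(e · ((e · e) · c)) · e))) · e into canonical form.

Answer: f(g(c · c · f(c)))

Derivation:
Inside:  f(g((((e · (e · c)) · e) · c) · (f(e · ((e · e) · c)) · e)))  →  f(g(c · c · f(c)))
Units out:  drop e
Order the arguments:  f(g(c · c · f(c)))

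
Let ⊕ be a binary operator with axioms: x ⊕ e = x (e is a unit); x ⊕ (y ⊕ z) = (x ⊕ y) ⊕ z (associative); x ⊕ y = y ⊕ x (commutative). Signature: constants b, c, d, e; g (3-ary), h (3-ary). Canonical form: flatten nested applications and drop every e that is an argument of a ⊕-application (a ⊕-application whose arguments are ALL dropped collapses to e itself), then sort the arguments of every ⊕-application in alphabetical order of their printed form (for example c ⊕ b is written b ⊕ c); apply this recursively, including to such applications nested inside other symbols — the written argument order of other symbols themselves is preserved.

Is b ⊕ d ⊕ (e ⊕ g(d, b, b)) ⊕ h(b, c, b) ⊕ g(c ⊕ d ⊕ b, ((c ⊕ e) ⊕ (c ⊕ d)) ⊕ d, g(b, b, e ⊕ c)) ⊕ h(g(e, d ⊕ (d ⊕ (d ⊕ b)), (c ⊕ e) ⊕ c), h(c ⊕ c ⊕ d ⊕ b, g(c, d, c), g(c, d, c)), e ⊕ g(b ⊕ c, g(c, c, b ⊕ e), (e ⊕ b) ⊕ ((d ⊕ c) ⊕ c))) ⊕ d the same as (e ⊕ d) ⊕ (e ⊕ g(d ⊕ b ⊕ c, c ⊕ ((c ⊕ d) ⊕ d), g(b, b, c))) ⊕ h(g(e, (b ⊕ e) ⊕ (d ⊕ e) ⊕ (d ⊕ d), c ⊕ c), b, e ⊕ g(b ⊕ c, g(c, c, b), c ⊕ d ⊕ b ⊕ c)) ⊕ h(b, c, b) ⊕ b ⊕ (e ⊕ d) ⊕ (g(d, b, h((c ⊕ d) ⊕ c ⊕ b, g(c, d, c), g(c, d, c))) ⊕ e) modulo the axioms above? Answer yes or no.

Answer: no — b ⊕ d ⊕ d ⊕ g(b ⊕ c ⊕ d, c ⊕ c ⊕ d ⊕ d, g(b, b, c)) ⊕ g(d, b, b) ⊕ h(b, c, b) ⊕ h(g(e, b ⊕ d ⊕ d ⊕ d, c ⊕ c), h(b ⊕ c ⊕ c ⊕ d, g(c, d, c), g(c, d, c)), g(b ⊕ c, g(c, c, b), b ⊕ c ⊕ c ⊕ d)) vs b ⊕ d ⊕ d ⊕ g(b ⊕ c ⊕ d, c ⊕ c ⊕ d ⊕ d, g(b, b, c)) ⊕ g(d, b, h(b ⊕ c ⊕ c ⊕ d, g(c, d, c), g(c, d, c))) ⊕ h(b, c, b) ⊕ h(g(e, b ⊕ d ⊕ d ⊕ d, c ⊕ c), b, g(b ⊕ c, g(c, c, b), b ⊕ c ⊕ c ⊕ d))

Derivation:
Left:  b ⊕ d ⊕ (e ⊕ g(d, b, b)) ⊕ h(b, c, b) ⊕ g(c ⊕ d ⊕ b, ((c ⊕ e) ⊕ (c ⊕ d)) ⊕ d, g(b, b, e ⊕ c)) ⊕ h(g(e, d ⊕ (d ⊕ (d ⊕ b)), (c ⊕ e) ⊕ c), h(c ⊕ c ⊕ d ⊕ b, g(c, d, c), g(c, d, c)), e ⊕ g(b ⊕ c, g(c, c, b ⊕ e), (e ⊕ b) ⊕ ((d ⊕ c) ⊕ c))) ⊕ d
  Flatten:  b ⊕ d ⊕ e ⊕ g(d, b, b) ⊕ h(b, c, b) ⊕ g(c ⊕ d ⊕ b, ((c ⊕ e) ⊕ (c ⊕ d)) ⊕ d, g(b, b, e ⊕ c)) ⊕ h(g(e, d ⊕ (d ⊕ (d ⊕ b)), (c ⊕ e) ⊕ c), h(c ⊕ c ⊕ d ⊕ b, g(c, d, c), g(c, d, c)), e ⊕ g(b ⊕ c, g(c, c, b ⊕ e), (e ⊕ b) ⊕ ((d ⊕ c) ⊕ c))) ⊕ d
  Inside:  g(c ⊕ d ⊕ b, ((c ⊕ e) ⊕ (c ⊕ d)) ⊕ d, g(b, b, e ⊕ c))  →  g(b ⊕ c ⊕ d, c ⊕ c ⊕ d ⊕ d, g(b, b, c))
  Canonicalize subterm:  h(g(e, d ⊕ (d ⊕ (d ⊕ b)), (c ⊕ e) ⊕ c), h(c ⊕ c ⊕ d ⊕ b, g(c, d, c), g(c, d, c)), e ⊕ g(b ⊕ c, g(c, c, b ⊕ e), (e ⊕ b) ⊕ ((d ⊕ c) ⊕ c)))  →  h(g(e, b ⊕ d ⊕ d ⊕ d, c ⊕ c), h(b ⊕ c ⊕ c ⊕ d, g(c, d, c), g(c, d, c)), g(b ⊕ c, g(c, c, b), b ⊕ c ⊕ c ⊕ d))
  Units out:  drop e
  Order the arguments:  b ⊕ d ⊕ d ⊕ g(b ⊕ c ⊕ d, c ⊕ c ⊕ d ⊕ d, g(b, b, c)) ⊕ g(d, b, b) ⊕ h(b, c, b) ⊕ h(g(e, b ⊕ d ⊕ d ⊕ d, c ⊕ c), h(b ⊕ c ⊕ c ⊕ d, g(c, d, c), g(c, d, c)), g(b ⊕ c, g(c, c, b), b ⊕ c ⊕ c ⊕ d))
Right:  (e ⊕ d) ⊕ (e ⊕ g(d ⊕ b ⊕ c, c ⊕ ((c ⊕ d) ⊕ d), g(b, b, c))) ⊕ h(g(e, (b ⊕ e) ⊕ (d ⊕ e) ⊕ (d ⊕ d), c ⊕ c), b, e ⊕ g(b ⊕ c, g(c, c, b), c ⊕ d ⊕ b ⊕ c)) ⊕ h(b, c, b) ⊕ b ⊕ (e ⊕ d) ⊕ (g(d, b, h((c ⊕ d) ⊕ c ⊕ b, g(c, d, c), g(c, d, c))) ⊕ e)
  Merge nested applications:  e ⊕ d ⊕ e ⊕ g(d ⊕ b ⊕ c, c ⊕ ((c ⊕ d) ⊕ d), g(b, b, c)) ⊕ h(g(e, (b ⊕ e) ⊕ (d ⊕ e) ⊕ (d ⊕ d), c ⊕ c), b, e ⊕ g(b ⊕ c, g(c, c, b), c ⊕ d ⊕ b ⊕ c)) ⊕ h(b, c, b) ⊕ b ⊕ e ⊕ d ⊕ g(d, b, h((c ⊕ d) ⊕ c ⊕ b, g(c, d, c), g(c, d, c))) ⊕ e
  Inside:  g(d ⊕ b ⊕ c, c ⊕ ((c ⊕ d) ⊕ d), g(b, b, c))  →  g(b ⊕ c ⊕ d, c ⊕ c ⊕ d ⊕ d, g(b, b, c))
  Canonicalize subterm:  h(g(e, (b ⊕ e) ⊕ (d ⊕ e) ⊕ (d ⊕ d), c ⊕ c), b, e ⊕ g(b ⊕ c, g(c, c, b), c ⊕ d ⊕ b ⊕ c))  →  h(g(e, b ⊕ d ⊕ d ⊕ d, c ⊕ c), b, g(b ⊕ c, g(c, c, b), b ⊕ c ⊕ c ⊕ d))
  Simplify inside:  g(d, b, h((c ⊕ d) ⊕ c ⊕ b, g(c, d, c), g(c, d, c)))  →  g(d, b, h(b ⊕ c ⊕ c ⊕ d, g(c, d, c), g(c, d, c)))
  Drop the unit:  drop e (×4)
  Order the arguments:  b ⊕ d ⊕ d ⊕ g(b ⊕ c ⊕ d, c ⊕ c ⊕ d ⊕ d, g(b, b, c)) ⊕ g(d, b, h(b ⊕ c ⊕ c ⊕ d, g(c, d, c), g(c, d, c))) ⊕ h(b, c, b) ⊕ h(g(e, b ⊕ d ⊕ d ⊕ d, c ⊕ c), b, g(b ⊕ c, g(c, c, b), b ⊕ c ⊕ c ⊕ d))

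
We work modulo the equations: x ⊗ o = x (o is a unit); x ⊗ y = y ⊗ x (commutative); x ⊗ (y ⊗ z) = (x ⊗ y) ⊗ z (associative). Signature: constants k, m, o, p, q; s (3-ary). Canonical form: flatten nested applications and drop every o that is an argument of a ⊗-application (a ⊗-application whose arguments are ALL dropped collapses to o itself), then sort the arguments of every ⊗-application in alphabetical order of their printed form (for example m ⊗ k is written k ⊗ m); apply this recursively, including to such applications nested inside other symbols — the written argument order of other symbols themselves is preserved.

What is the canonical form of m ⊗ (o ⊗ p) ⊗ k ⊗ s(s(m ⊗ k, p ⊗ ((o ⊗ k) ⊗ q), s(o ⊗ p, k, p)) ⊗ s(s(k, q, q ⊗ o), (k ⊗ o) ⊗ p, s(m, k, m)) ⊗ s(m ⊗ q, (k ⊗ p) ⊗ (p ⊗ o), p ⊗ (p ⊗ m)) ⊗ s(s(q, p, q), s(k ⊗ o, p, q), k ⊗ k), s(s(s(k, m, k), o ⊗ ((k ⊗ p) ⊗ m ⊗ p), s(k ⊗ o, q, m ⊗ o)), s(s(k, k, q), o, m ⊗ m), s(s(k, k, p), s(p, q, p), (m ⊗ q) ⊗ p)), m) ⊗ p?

Answer: k ⊗ m ⊗ p ⊗ p ⊗ s(s(k ⊗ m, k ⊗ p ⊗ q, s(p, k, p)) ⊗ s(m ⊗ q, k ⊗ p ⊗ p, m ⊗ p ⊗ p) ⊗ s(s(k, q, q), k ⊗ p, s(m, k, m)) ⊗ s(s(q, p, q), s(k, p, q), k ⊗ k), s(s(s(k, m, k), k ⊗ m ⊗ p ⊗ p, s(k, q, m)), s(s(k, k, q), o, m ⊗ m), s(s(k, k, p), s(p, q, p), m ⊗ p ⊗ q)), m)

Derivation:
Un-nest:  m ⊗ o ⊗ p ⊗ k ⊗ s(s(m ⊗ k, p ⊗ ((o ⊗ k) ⊗ q), s(o ⊗ p, k, p)) ⊗ s(s(k, q, q ⊗ o), (k ⊗ o) ⊗ p, s(m, k, m)) ⊗ s(m ⊗ q, (k ⊗ p) ⊗ (p ⊗ o), p ⊗ (p ⊗ m)) ⊗ s(s(q, p, q), s(k ⊗ o, p, q), k ⊗ k), s(s(s(k, m, k), o ⊗ ((k ⊗ p) ⊗ m ⊗ p), s(k ⊗ o, q, m ⊗ o)), s(s(k, k, q), o, m ⊗ m), s(s(k, k, p), s(p, q, p), (m ⊗ q) ⊗ p)), m) ⊗ p
Canonicalize subterm:  s(s(m ⊗ k, p ⊗ ((o ⊗ k) ⊗ q), s(o ⊗ p, k, p)) ⊗ s(s(k, q, q ⊗ o), (k ⊗ o) ⊗ p, s(m, k, m)) ⊗ s(m ⊗ q, (k ⊗ p) ⊗ (p ⊗ o), p ⊗ (p ⊗ m)) ⊗ s(s(q, p, q), s(k ⊗ o, p, q), k ⊗ k), s(s(s(k, m, k), o ⊗ ((k ⊗ p) ⊗ m ⊗ p), s(k ⊗ o, q, m ⊗ o)), s(s(k, k, q), o, m ⊗ m), s(s(k, k, p), s(p, q, p), (m ⊗ q) ⊗ p)), m)  →  s(s(k ⊗ m, k ⊗ p ⊗ q, s(p, k, p)) ⊗ s(m ⊗ q, k ⊗ p ⊗ p, m ⊗ p ⊗ p) ⊗ s(s(k, q, q), k ⊗ p, s(m, k, m)) ⊗ s(s(q, p, q), s(k, p, q), k ⊗ k), s(s(s(k, m, k), k ⊗ m ⊗ p ⊗ p, s(k, q, m)), s(s(k, k, q), o, m ⊗ m), s(s(k, k, p), s(p, q, p), m ⊗ p ⊗ q)), m)
Units out:  drop o
Sort arguments:  k ⊗ m ⊗ p ⊗ p ⊗ s(s(k ⊗ m, k ⊗ p ⊗ q, s(p, k, p)) ⊗ s(m ⊗ q, k ⊗ p ⊗ p, m ⊗ p ⊗ p) ⊗ s(s(k, q, q), k ⊗ p, s(m, k, m)) ⊗ s(s(q, p, q), s(k, p, q), k ⊗ k), s(s(s(k, m, k), k ⊗ m ⊗ p ⊗ p, s(k, q, m)), s(s(k, k, q), o, m ⊗ m), s(s(k, k, p), s(p, q, p), m ⊗ p ⊗ q)), m)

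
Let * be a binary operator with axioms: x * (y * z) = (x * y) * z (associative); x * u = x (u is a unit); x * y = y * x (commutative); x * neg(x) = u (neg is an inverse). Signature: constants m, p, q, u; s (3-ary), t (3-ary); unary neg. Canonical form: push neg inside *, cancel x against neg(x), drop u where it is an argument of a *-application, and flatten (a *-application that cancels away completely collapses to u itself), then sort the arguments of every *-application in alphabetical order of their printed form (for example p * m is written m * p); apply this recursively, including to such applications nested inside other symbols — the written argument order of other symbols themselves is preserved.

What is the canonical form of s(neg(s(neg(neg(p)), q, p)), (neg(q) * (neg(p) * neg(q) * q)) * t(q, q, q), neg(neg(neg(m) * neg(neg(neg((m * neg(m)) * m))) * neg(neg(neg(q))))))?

Work inside:  neg(m) * neg(neg(neg((m * neg(m)) * m))) * neg(neg(neg(q)))
Push neg inside:  distribute neg over * and collapse double neg
Collect:  neg(m) * neg(m) * neg(q)
Put back:  s(neg(s(p, q, p)), neg(p) * neg(q) * t(q, q, q), neg(m) * neg(m) * neg(q))

Answer: s(neg(s(p, q, p)), neg(p) * neg(q) * t(q, q, q), neg(m) * neg(m) * neg(q))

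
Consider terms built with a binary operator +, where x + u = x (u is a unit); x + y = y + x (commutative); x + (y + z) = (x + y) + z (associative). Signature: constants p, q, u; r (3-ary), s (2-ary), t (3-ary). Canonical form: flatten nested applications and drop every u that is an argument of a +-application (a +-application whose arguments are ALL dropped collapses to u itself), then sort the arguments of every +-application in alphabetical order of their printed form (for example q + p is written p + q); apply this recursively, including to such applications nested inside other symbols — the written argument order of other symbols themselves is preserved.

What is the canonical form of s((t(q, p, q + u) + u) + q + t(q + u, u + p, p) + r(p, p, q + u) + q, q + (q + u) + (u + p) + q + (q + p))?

Descend into:  (t(q, p, q + u) + u) + q + t(q + u, u + p, p) + r(p, p, q + u) + q
Merge nested applications:  t(q, p, q + u) + u + q + t(q + u, u + p, p) + r(p, p, q + u) + q
Inside:  t(q, p, q + u)  →  t(q, p, q)
Inside:  t(q + u, u + p, p)  →  t(q, p, p)
Inside:  r(p, p, q + u)  →  r(p, p, q)
Units out:  drop u
Sort arguments:  q + q + r(p, p, q) + t(q, p, p) + t(q, p, q)
Reassemble:  s(q + q + r(p, p, q) + t(q, p, p) + t(q, p, q), p + p + q + q + q + q)

Answer: s(q + q + r(p, p, q) + t(q, p, p) + t(q, p, q), p + p + q + q + q + q)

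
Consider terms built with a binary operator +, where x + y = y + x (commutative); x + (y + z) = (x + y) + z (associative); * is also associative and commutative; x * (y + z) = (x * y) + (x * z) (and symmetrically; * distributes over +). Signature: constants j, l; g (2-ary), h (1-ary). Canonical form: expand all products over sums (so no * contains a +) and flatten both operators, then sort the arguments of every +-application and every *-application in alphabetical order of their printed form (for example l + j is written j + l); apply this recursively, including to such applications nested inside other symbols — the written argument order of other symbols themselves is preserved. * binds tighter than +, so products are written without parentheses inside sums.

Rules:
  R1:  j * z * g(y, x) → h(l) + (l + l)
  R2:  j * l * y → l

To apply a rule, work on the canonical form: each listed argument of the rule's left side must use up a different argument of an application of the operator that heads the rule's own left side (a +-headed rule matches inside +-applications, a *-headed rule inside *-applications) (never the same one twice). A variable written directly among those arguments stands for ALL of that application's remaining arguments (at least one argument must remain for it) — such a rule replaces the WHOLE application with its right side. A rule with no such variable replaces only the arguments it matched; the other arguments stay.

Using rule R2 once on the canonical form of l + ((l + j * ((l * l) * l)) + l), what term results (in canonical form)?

Canonical form:  j * l * l * l + l + l + l
R2 matches:  uses j, l;  y := l * l
Every leftover argument binds to the variable; the entire application is replaced.
Giving:  l + l + l + l

Answer: l + l + l + l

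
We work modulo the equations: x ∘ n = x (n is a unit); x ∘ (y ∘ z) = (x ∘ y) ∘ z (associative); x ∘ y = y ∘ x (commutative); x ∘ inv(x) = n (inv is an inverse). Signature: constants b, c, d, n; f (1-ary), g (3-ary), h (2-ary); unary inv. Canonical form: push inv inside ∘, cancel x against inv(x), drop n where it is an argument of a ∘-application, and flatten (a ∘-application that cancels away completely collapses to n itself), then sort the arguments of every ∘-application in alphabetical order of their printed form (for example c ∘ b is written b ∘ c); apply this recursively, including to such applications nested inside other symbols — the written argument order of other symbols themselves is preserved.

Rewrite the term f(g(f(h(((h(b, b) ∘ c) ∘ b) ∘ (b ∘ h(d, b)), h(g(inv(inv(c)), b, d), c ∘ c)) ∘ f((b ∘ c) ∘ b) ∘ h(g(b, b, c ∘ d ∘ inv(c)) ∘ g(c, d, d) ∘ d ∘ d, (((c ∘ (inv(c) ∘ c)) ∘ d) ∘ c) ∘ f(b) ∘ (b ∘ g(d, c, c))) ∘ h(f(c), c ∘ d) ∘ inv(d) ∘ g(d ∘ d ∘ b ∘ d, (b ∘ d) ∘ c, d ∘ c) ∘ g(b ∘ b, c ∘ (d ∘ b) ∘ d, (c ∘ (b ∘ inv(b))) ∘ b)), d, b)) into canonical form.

Descend into:  h(((h(b, b) ∘ c) ∘ b) ∘ (b ∘ h(d, b)), h(g(inv(inv(c)), b, d), c ∘ c)) ∘ f((b ∘ c) ∘ b) ∘ h(g(b, b, c ∘ d ∘ inv(c)) ∘ g(c, d, d) ∘ d ∘ d, (((c ∘ (inv(c) ∘ c)) ∘ d) ∘ c) ∘ f(b) ∘ (b ∘ g(d, c, c))) ∘ h(f(c), c ∘ d) ∘ inv(d) ∘ g(d ∘ d ∘ b ∘ d, (b ∘ d) ∘ c, d ∘ c) ∘ g(b ∘ b, c ∘ (d ∘ b) ∘ d, (c ∘ (b ∘ inv(b))) ∘ b)
Push inv inside:  distribute inv over ∘ and collapse double inv
Collect terms:  h(b ∘ b ∘ c ∘ h(b, b) ∘ h(d, b), h(g(c, b, d), c ∘ c)) ∘ f(b ∘ b ∘ c) ∘ h(d ∘ d ∘ g(b, b, d) ∘ g(c, d, d), b ∘ c ∘ c ∘ d ∘ f(b) ∘ g(d, c, c)) ∘ h(f(c), c ∘ d) ∘ inv(d) ∘ g(b ∘ d ∘ d ∘ d, b ∘ c ∘ d, c ∘ d) ∘ g(b ∘ b, b ∘ c ∘ d ∘ d, b ∘ c)
Sort:  f(b ∘ b ∘ c) ∘ g(b ∘ b, b ∘ c ∘ d ∘ d, b ∘ c) ∘ g(b ∘ d ∘ d ∘ d, b ∘ c ∘ d, c ∘ d) ∘ h(b ∘ b ∘ c ∘ h(b, b) ∘ h(d, b), h(g(c, b, d), c ∘ c)) ∘ h(d ∘ d ∘ g(b, b, d) ∘ g(c, d, d), b ∘ c ∘ c ∘ d ∘ f(b) ∘ g(d, c, c)) ∘ h(f(c), c ∘ d) ∘ inv(d)
Reassemble:  f(g(f(f(b ∘ b ∘ c) ∘ g(b ∘ b, b ∘ c ∘ d ∘ d, b ∘ c) ∘ g(b ∘ d ∘ d ∘ d, b ∘ c ∘ d, c ∘ d) ∘ h(b ∘ b ∘ c ∘ h(b, b) ∘ h(d, b), h(g(c, b, d), c ∘ c)) ∘ h(d ∘ d ∘ g(b, b, d) ∘ g(c, d, d), b ∘ c ∘ c ∘ d ∘ f(b) ∘ g(d, c, c)) ∘ h(f(c), c ∘ d) ∘ inv(d)), d, b))

Answer: f(g(f(f(b ∘ b ∘ c) ∘ g(b ∘ b, b ∘ c ∘ d ∘ d, b ∘ c) ∘ g(b ∘ d ∘ d ∘ d, b ∘ c ∘ d, c ∘ d) ∘ h(b ∘ b ∘ c ∘ h(b, b) ∘ h(d, b), h(g(c, b, d), c ∘ c)) ∘ h(d ∘ d ∘ g(b, b, d) ∘ g(c, d, d), b ∘ c ∘ c ∘ d ∘ f(b) ∘ g(d, c, c)) ∘ h(f(c), c ∘ d) ∘ inv(d)), d, b))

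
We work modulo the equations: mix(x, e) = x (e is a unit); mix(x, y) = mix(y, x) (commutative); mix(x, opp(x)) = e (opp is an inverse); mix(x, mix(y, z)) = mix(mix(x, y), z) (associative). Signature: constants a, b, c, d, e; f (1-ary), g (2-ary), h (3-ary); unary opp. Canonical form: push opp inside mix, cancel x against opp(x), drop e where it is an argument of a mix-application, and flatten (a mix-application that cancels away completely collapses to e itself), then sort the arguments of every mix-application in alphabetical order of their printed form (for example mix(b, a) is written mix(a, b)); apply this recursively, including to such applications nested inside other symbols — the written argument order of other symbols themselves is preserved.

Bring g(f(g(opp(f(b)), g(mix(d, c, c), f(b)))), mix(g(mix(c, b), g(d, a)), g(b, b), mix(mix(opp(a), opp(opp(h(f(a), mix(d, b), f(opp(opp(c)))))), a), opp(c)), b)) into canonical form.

Answer: g(f(g(opp(f(b)), g(mix(c, c, d), f(b)))), mix(b, g(b, b), g(mix(b, c), g(d, a)), h(f(a), mix(b, d), f(c)), opp(c)))

Derivation:
Focus inside:  mix(g(mix(c, b), g(d, a)), g(b, b), mix(mix(opp(a), opp(opp(h(f(a), mix(d, b), f(opp(opp(c)))))), a), opp(c)), b)
Push opp inside:  distribute opp over mix and collapse double opp
Cancel:  a cancels
Collect terms:  mix(g(mix(b, c), g(d, a)), g(b, b), h(f(a), mix(b, d), f(c)), opp(c), b)
Sort:  mix(b, g(b, b), g(mix(b, c), g(d, a)), h(f(a), mix(b, d), f(c)), opp(c))
Reassemble:  g(f(g(opp(f(b)), g(mix(c, c, d), f(b)))), mix(b, g(b, b), g(mix(b, c), g(d, a)), h(f(a), mix(b, d), f(c)), opp(c)))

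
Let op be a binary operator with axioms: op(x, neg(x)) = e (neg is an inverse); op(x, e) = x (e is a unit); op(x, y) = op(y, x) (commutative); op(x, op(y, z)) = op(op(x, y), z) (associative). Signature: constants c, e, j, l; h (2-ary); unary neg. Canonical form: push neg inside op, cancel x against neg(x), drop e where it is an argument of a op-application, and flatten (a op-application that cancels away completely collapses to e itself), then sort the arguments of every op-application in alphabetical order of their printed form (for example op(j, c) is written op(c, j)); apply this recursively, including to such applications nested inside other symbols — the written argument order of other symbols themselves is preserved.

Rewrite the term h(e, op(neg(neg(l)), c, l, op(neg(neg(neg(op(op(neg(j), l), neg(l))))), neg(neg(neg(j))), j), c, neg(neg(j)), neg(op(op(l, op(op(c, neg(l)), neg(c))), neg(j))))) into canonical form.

Work inside:  op(neg(neg(l)), c, l, op(neg(neg(neg(op(op(neg(j), l), neg(l))))), neg(neg(neg(j))), j), c, neg(neg(j)), neg(op(op(l, op(op(c, neg(l)), neg(c))), neg(j))))
Push neg inside:  distribute neg over op and collapse double neg
Combine occurrences:  op(l, l, c, c, j, j, j)
Sort:  op(c, c, j, j, j, l, l)
Rebuild:  h(e, op(c, c, j, j, j, l, l))

Answer: h(e, op(c, c, j, j, j, l, l))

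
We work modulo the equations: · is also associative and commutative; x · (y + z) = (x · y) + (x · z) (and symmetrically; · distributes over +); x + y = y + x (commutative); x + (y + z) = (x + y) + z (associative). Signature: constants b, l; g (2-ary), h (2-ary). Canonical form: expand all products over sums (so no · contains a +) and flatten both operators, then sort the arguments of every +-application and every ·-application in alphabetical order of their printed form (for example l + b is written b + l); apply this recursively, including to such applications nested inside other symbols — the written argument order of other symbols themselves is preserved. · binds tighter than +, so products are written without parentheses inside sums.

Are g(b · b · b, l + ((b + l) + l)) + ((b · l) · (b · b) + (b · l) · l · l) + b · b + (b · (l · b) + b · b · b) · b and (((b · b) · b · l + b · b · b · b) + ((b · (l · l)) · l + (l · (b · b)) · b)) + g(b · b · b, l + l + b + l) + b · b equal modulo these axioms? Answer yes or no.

Left:  g(b · b · b, l + ((b + l) + l)) + ((b · l) · (b · b) + (b · l) · l · l) + b · b + (b · (l · b) + b · b · b) · b
  Distribute:  g(b · b · b, b + l + l + l) + b · b · b · l + b · l · l · l + b · b + b · b · b · l + b · b · b · b
  Sort:  b · b + b · b · b · b + b · b · b · l + b · b · b · l + b · l · l · l + g(b · b · b, b + l + l + l)
Right:  (((b · b) · b · l + b · b · b · b) + ((b · (l · l)) · l + (l · (b · b)) · b)) + g(b · b · b, l + l + b + l) + b · b
  Un-nest:  b · b · b · l + b · b · b · b + b · l · l · l + b · b · b · l + g(b · b · b, b + l + l + l) + b · b
  Order the arguments:  b · b + b · b · b · b + b · b · b · l + b · b · b · l + b · l · l · l + g(b · b · b, b + l + l + l)

Answer: yes — both canonical forms are b · b + b · b · b · b + b · b · b · l + b · b · b · l + b · l · l · l + g(b · b · b, b + l + l + l)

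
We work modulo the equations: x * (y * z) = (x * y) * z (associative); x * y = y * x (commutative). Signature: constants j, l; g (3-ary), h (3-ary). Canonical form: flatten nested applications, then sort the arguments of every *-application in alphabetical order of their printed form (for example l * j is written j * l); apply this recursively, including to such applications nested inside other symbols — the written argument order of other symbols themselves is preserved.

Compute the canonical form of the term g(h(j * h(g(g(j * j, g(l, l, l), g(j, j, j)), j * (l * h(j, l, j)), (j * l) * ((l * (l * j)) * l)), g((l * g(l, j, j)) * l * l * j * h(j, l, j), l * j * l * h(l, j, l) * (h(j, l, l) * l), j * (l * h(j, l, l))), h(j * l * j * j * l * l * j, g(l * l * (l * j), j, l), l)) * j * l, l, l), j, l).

Focus inside:  j * h(g(g(j * j, g(l, l, l), g(j, j, j)), j * (l * h(j, l, j)), (j * l) * ((l * (l * j)) * l)), g((l * g(l, j, j)) * l * l * j * h(j, l, j), l * j * l * h(l, j, l) * (h(j, l, l) * l), j * (l * h(j, l, l))), h(j * l * j * j * l * l * j, g(l * l * (l * j), j, l), l)) * j * l
Inside:  h(g(g(j * j, g(l, l, l), g(j, j, j)), j * (l * h(j, l, j)), (j * l) * ((l * (l * j)) * l)), g((l * g(l, j, j)) * l * l * j * h(j, l, j), l * j * l * h(l, j, l) * (h(j, l, l) * l), j * (l * h(j, l, l))), h(j * l * j * j * l * l * j, g(l * l * (l * j), j, l), l))  →  h(g(g(j * j, g(l, l, l), g(j, j, j)), h(j, l, j) * j * l, j * j * l * l * l * l), g(g(l, j, j) * h(j, l, j) * j * l * l * l, h(j, l, l) * h(l, j, l) * j * l * l * l, h(j, l, l) * j * l), h(j * j * j * j * l * l * l, g(j * l * l * l, j, l), l))
Order the arguments:  h(g(g(j * j, g(l, l, l), g(j, j, j)), h(j, l, j) * j * l, j * j * l * l * l * l), g(g(l, j, j) * h(j, l, j) * j * l * l * l, h(j, l, l) * h(l, j, l) * j * l * l * l, h(j, l, l) * j * l), h(j * j * j * j * l * l * l, g(j * l * l * l, j, l), l)) * j * j * l
Rebuild:  g(h(h(g(g(j * j, g(l, l, l), g(j, j, j)), h(j, l, j) * j * l, j * j * l * l * l * l), g(g(l, j, j) * h(j, l, j) * j * l * l * l, h(j, l, l) * h(l, j, l) * j * l * l * l, h(j, l, l) * j * l), h(j * j * j * j * l * l * l, g(j * l * l * l, j, l), l)) * j * j * l, l, l), j, l)

Answer: g(h(h(g(g(j * j, g(l, l, l), g(j, j, j)), h(j, l, j) * j * l, j * j * l * l * l * l), g(g(l, j, j) * h(j, l, j) * j * l * l * l, h(j, l, l) * h(l, j, l) * j * l * l * l, h(j, l, l) * j * l), h(j * j * j * j * l * l * l, g(j * l * l * l, j, l), l)) * j * j * l, l, l), j, l)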